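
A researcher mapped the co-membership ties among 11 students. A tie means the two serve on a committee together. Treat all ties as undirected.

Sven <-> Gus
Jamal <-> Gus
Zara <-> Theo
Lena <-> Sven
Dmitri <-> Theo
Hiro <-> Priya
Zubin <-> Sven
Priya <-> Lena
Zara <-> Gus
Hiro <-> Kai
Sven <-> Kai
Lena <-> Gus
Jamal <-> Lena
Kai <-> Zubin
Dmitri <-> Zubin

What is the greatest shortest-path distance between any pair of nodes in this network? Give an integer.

Eccentricity of each node (its greatest distance to any other): Dmitri:4, Gus:3, Hiro:4, Jamal:4, Kai:3, Lena:3, Priya:4, Sven:3, Theo:4, Zara:4, Zubin:3.
The maximum eccentricity is 4, realized for instance by the pair Jamal–Dmitri via Jamal – Lena – Sven – Zubin – Dmitri. So the diameter is 4.

4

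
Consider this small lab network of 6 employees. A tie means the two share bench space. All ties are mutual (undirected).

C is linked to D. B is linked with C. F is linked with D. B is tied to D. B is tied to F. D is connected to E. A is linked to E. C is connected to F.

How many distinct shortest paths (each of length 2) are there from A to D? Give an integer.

1

The shortest distance is 2, and the only length-2 path is A–E–D. So there is exactly 1 shortest path.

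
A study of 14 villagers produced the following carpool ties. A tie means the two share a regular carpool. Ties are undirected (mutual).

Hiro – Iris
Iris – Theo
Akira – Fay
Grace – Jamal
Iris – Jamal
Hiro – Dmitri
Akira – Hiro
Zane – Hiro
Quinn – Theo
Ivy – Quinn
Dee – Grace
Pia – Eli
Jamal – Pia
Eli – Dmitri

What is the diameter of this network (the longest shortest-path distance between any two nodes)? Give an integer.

Eccentricity of each node (its greatest distance to any other): Akira:5, Dee:6, Dmitri:5, Eli:6, Fay:6, Grace:5, Hiro:4, Iris:3, Ivy:6, Jamal:4, Pia:5, Quinn:5, Theo:4, Zane:5.
The maximum eccentricity is 6, realized for instance by the pair Ivy–Eli via Ivy – Quinn – Theo – Iris – Jamal – Pia – Eli. So the diameter is 6.

6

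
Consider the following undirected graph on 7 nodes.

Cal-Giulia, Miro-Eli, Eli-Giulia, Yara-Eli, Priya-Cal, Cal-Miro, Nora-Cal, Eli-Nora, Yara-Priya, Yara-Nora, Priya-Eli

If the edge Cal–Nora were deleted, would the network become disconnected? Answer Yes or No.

Even without that edge, Cal still reaches Nora via Cal – Priya – Yara – Nora, so the network stays connected. Not a bridge.

No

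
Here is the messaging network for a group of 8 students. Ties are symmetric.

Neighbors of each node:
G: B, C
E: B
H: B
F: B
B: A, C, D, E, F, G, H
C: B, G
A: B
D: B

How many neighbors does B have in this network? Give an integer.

7

B is directly tied to A, C, D, E, F, G, and H. That is 7 neighbors, so the degree of B is 7.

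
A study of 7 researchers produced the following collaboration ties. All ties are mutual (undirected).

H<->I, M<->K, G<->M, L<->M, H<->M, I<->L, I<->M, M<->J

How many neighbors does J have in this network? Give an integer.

J is directly tied to M. That is 1 neighbor, so the degree of J is 1.

1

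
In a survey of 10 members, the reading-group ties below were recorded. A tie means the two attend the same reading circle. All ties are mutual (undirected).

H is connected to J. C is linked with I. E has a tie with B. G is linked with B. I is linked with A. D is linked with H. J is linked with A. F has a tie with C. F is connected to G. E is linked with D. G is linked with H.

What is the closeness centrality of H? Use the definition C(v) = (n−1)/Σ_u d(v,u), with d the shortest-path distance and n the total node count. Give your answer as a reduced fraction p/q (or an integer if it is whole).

9/17

Distances from H: A:2, B:2, C:3, D:1, E:2, F:2, G:1, I:3, J:1. Sum = 17.
n = 10, so closeness = 9/17.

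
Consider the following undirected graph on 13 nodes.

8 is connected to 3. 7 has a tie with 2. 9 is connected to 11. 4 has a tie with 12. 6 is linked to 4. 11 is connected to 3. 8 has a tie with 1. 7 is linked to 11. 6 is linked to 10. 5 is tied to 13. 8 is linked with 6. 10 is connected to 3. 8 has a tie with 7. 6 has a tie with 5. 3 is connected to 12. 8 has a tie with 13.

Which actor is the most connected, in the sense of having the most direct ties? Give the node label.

Degrees — 1:1, 2:1, 3:4, 4:2, 5:2, 6:4, 7:3, 8:5, 9:1, 10:2, 11:3, 12:2, 13:2.
The maximum is 5, attained only by 8.

8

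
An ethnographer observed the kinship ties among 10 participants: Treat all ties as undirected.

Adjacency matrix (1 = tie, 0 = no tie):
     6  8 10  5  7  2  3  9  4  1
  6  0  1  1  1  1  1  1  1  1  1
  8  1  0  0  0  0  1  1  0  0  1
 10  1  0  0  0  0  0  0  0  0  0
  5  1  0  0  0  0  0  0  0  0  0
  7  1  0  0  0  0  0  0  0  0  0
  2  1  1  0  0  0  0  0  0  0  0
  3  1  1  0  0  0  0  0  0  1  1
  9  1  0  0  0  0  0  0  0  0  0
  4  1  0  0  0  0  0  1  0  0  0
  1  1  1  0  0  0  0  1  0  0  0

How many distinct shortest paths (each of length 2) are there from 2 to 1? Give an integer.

The shortest distance is 2. The length-2 paths are: 2–6–1; 2–8–1.
That gives 2 distinct shortest paths.

2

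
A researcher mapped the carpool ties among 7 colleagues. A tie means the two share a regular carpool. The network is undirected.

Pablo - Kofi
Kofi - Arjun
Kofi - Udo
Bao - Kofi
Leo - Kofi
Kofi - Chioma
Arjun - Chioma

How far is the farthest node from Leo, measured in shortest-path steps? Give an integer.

Distances from Leo: Arjun:2, Bao:2, Chioma:2, Kofi:1, Pablo:2, Udo:2.
The largest is 2 (to Bao, Pablo, Arjun, Udo, and Chioma), so the eccentricity of Leo is 2.

2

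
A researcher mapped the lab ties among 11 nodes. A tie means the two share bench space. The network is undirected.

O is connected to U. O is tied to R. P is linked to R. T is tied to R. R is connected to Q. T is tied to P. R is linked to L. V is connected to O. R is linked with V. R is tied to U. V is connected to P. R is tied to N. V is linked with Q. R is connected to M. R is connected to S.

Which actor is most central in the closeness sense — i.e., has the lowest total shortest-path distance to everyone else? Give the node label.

R

Farness (sum of distances to all others) for each node — L:19, M:19, N:19, O:17, P:17, Q:18, R:10, S:19, T:18, U:18, V:16.
The smallest farness is 10, for R, so R has the highest closeness.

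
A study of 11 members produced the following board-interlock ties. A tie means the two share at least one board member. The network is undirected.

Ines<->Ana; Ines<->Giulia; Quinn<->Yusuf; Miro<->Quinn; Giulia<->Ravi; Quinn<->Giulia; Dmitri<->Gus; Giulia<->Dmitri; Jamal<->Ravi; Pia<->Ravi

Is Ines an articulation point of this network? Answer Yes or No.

Yes

Removing Ines leaves {Dmitri, Giulia, Gus, Jamal, Miro, Pia, Quinn, Ravi, and Yusuf} with no path to {Ana}, so the network splits into 2 components. Ines is a cut vertex.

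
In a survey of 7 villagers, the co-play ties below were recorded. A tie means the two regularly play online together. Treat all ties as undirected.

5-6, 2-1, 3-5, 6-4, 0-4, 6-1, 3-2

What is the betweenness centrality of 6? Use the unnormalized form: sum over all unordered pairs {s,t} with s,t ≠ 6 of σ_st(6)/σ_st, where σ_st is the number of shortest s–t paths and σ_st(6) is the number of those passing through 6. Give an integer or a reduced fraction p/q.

9

Pairs whose geodesics pass through 6 — 4–1: 1; 4–5: 1; 4–3: 1; 4–2: 1; 0–1: 1; 0–5: 1; 0–3: 1; 0–2: 1; 1–5: 1.
All other pairs contribute 0.
Summing the contributions gives betweenness(6) = 9.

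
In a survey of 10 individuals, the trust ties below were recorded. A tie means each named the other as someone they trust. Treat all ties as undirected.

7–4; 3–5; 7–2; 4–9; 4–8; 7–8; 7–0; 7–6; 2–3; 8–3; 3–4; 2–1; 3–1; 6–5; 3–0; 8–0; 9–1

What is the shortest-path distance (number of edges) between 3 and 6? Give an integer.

2

One shortest route is 3 – 5 – 6, which uses 2 edges, and 3 and 6 are not directly tied, so nothing shorter exists. So d(3,6) = 2.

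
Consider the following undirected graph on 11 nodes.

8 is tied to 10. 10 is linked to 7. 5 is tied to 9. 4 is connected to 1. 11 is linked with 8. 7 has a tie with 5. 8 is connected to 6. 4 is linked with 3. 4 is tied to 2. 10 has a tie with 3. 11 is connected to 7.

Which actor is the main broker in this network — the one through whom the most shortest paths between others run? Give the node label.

10

Unnormalized betweenness of each node: 1:0, 2:0, 3:21, 4:17, 5:9, 6:0, 7:37/2, 8:23/2, 9:0, 10:27, 11:3.
10 has the largest value, 27, making it the main broker — the node through which the most shortest paths run.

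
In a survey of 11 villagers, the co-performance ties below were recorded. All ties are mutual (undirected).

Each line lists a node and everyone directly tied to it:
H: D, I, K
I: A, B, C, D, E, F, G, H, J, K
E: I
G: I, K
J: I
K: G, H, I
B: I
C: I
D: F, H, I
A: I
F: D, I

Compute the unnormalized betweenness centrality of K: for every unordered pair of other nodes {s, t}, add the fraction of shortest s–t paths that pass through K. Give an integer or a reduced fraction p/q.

Pairs whose geodesics pass through K — H–G: 1/2.
All other pairs contribute 0.
Summing the contributions gives betweenness(K) = 1/2.

1/2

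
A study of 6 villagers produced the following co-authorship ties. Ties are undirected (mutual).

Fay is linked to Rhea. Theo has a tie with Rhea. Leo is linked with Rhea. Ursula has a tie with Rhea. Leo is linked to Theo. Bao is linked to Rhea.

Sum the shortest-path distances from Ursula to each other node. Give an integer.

9

Distances from Ursula: Bao:2, Fay:2, Leo:2, Rhea:1, Theo:2.
Sum = 2 + 2 + 2 + 1 + 2 = 9.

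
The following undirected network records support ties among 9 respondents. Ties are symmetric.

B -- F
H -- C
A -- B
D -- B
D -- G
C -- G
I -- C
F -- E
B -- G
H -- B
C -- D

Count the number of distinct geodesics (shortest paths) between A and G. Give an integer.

The shortest distance is 2, and the only length-2 path is A–B–G. So there is exactly 1 shortest path.

1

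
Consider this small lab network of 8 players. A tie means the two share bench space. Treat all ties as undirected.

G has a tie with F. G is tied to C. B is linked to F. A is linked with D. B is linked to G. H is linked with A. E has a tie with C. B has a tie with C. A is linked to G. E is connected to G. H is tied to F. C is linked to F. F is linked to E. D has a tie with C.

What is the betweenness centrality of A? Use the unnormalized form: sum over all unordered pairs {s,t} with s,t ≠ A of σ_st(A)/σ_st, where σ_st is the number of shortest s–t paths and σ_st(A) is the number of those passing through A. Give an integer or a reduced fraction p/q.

Pairs whose geodesics pass through A — G–H: 1/2; G–D: 1/2; H–D: 1.
All other pairs contribute 0.
Summing the contributions gives betweenness(A) = 2.

2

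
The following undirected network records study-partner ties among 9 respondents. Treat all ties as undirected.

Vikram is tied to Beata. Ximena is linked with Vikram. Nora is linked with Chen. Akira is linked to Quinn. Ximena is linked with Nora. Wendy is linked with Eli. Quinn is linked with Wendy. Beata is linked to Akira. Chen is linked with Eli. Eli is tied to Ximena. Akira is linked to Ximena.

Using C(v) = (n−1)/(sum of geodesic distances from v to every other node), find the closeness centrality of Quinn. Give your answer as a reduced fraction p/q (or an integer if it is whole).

8/17

Distances from Quinn: Akira:1, Beata:2, Chen:3, Eli:2, Nora:3, Vikram:3, Wendy:1, Ximena:2. Sum = 17.
n = 9, so closeness = 8/17.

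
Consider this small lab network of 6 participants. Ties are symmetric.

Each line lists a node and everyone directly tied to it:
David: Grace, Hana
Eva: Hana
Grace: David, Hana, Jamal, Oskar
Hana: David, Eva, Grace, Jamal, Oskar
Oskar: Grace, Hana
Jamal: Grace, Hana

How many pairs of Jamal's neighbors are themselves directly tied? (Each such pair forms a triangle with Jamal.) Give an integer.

1

Jamal's neighbors: Grace and Hana.
Neighbor pairs that are themselves tied: Jamal–Grace–Hana. Each forms one triangle with Jamal, for 1 in total.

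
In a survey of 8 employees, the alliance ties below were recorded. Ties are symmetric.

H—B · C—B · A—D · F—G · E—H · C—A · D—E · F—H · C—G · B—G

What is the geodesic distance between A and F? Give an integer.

One shortest route is A – C – G – F, which uses 3 edges, and at distance 2 from A we only reach {B, E, G}, which does not include F. So d(A,F) = 3.

3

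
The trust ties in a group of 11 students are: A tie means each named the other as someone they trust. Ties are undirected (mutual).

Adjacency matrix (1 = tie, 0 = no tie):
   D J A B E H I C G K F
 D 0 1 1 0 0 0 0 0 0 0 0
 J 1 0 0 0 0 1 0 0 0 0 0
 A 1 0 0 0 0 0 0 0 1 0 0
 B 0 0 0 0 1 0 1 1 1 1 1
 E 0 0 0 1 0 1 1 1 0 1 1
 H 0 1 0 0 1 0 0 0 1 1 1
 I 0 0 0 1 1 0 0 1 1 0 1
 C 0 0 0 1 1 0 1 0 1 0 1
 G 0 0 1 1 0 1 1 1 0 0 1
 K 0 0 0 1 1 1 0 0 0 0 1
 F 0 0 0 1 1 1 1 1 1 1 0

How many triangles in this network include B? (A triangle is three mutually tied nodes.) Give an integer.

11

B's neighbors: C, E, F, G, I, and K.
Neighbor pairs that are themselves tied: B–C–E; B–C–F; B–C–G; B–C–I; B–E–F; B–E–I; B–E–K; B–F–G; B–F–I; B–F–K; B–G–I. Each forms one triangle with B, for 11 in total.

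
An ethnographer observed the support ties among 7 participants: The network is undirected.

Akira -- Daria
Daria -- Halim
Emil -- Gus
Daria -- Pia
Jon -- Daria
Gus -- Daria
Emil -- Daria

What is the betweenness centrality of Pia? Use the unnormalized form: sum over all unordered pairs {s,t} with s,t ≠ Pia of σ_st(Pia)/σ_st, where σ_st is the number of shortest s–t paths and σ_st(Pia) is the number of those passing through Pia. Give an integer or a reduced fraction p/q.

No shortest path between any pair of other nodes passes through Pia.
Summing the contributions gives betweenness(Pia) = 0.

0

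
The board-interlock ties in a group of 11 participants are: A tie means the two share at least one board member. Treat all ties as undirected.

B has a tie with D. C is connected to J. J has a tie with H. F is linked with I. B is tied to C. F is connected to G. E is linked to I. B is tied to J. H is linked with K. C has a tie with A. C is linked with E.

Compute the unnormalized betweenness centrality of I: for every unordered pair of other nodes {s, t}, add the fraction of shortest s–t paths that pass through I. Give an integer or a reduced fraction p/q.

16

Pairs whose geodesics pass through I — J–F: 1; J–G: 1; H–F: 1; H–G: 1; E–F: 1; E–G: 1; K–F: 1; K–G: 1; D–F: 1; D–G: 1; F–B: 1; F–C: 1; F–A: 1; G–B: 1 … (+2 more pairs).
All other pairs contribute 0.
Summing the contributions gives betweenness(I) = 16.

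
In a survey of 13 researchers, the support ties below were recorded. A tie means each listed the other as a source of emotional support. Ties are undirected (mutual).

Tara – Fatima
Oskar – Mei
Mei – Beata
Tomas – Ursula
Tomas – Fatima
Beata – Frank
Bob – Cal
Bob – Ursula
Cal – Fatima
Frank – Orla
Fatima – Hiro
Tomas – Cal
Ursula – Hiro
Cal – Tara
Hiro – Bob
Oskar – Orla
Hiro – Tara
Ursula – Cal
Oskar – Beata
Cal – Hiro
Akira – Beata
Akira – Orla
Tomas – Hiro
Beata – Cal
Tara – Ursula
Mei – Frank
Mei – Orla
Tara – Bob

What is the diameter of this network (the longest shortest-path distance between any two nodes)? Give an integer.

4

Eccentricity of each node (its greatest distance to any other): Akira:3, Beata:2, Bob:4, Cal:3, Fatima:4, Frank:3, Hiro:4, Mei:3, Orla:4, Oskar:3, Tara:4, Tomas:4, Ursula:4.
The maximum eccentricity is 4, realized for instance by the pair Orla–Tomas via Orla – Akira – Beata – Cal – Tomas. So the diameter is 4.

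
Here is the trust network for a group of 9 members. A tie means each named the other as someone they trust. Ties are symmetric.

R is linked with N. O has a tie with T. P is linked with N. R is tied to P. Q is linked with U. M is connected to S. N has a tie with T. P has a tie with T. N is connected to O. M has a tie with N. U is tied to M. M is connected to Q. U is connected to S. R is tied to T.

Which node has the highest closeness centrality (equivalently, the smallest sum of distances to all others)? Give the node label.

N

Farness (sum of distances to all others) for each node — M:12, N:11, O:17, P:16, Q:18, R:16, S:18, T:15, U:17.
The smallest farness is 11, for N, so N has the highest closeness.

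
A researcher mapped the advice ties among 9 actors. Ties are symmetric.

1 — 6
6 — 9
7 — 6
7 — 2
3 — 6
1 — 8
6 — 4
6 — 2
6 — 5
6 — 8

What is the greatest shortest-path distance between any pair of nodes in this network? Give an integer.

Eccentricity of each node (its greatest distance to any other): 1:2, 2:2, 3:2, 4:2, 5:2, 6:1, 7:2, 8:2, 9:2.
The maximum eccentricity is 2, realized for instance by the pair 1–2 via 1 – 6 – 2. So the diameter is 2.

2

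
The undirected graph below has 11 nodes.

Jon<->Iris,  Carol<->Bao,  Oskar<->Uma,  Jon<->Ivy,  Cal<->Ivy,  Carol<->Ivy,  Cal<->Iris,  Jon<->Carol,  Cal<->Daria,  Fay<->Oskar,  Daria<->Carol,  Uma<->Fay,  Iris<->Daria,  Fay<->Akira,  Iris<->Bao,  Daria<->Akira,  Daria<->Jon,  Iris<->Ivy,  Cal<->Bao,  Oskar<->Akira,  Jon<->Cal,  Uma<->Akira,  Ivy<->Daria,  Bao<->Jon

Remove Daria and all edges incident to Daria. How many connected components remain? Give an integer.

Without Daria, the remaining ties split the others into: {Bao, Cal, Carol, Iris, Ivy, Jon}; {Akira, Fay, Oskar, Uma}.
That's 2 separate components.

2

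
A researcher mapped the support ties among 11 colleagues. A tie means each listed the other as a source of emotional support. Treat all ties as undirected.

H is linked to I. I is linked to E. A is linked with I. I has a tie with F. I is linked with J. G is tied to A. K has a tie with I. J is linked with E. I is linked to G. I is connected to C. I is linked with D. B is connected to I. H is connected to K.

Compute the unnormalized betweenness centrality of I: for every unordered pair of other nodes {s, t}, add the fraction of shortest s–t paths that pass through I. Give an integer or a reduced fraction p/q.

Pairs whose geodesics pass through I — K–E: 1; K–D: 1; K–F: 1; K–G: 1; K–C: 1; K–B: 1; K–J: 1; K–A: 1; E–D: 1; E–F: 1; E–G: 1; E–C: 1; E–H: 1; E–B: 1 … (+28 more pairs).
All other pairs contribute 0.
Summing the contributions gives betweenness(I) = 42.

42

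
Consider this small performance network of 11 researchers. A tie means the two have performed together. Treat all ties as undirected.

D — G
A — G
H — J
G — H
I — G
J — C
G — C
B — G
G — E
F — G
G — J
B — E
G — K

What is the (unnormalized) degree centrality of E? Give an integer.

2

E is directly tied to B and G. That is 2 neighbors, so the degree of E is 2.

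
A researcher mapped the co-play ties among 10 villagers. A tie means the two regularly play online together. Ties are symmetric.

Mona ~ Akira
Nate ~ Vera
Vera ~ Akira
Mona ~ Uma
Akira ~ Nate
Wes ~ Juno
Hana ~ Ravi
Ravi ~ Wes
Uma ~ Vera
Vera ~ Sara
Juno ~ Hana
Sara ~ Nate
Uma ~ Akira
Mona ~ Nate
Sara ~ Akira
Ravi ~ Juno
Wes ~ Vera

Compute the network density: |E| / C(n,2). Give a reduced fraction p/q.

There are 17 edges and 10 nodes, so the maximum possible is C(10,2) = 45.
Density = 17/45.

17/45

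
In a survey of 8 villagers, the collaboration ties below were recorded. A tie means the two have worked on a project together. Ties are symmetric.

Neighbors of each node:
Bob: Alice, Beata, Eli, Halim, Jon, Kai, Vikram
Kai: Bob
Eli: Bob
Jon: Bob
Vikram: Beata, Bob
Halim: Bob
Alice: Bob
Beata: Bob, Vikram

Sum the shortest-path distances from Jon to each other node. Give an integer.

Distances from Jon: Alice:2, Beata:2, Bob:1, Eli:2, Halim:2, Kai:2, Vikram:2.
Sum = 2 + 2 + 1 + 2 + 2 + 2 + 2 = 13.

13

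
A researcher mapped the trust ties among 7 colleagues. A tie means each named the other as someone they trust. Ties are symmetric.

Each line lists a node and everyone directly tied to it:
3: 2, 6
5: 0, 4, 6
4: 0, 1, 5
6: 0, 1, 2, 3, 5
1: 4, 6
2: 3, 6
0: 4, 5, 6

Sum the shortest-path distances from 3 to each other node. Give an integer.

11

Distances from 3: 0:2, 1:2, 2:1, 4:3, 5:2, 6:1.
Sum = 2 + 2 + 1 + 3 + 2 + 1 = 11.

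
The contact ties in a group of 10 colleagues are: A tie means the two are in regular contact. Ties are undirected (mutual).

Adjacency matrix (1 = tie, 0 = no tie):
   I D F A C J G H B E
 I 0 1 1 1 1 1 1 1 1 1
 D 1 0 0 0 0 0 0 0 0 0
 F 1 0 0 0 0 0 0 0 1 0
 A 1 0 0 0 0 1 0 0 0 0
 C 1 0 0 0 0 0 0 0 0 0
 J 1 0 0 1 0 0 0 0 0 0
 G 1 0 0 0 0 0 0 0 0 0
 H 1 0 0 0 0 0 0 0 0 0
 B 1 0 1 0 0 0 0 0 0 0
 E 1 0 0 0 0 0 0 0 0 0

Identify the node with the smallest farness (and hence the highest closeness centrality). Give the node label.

I

Farness (sum of distances to all others) for each node — A:16, B:16, C:17, D:17, E:17, F:16, G:17, H:17, I:9, J:16.
The smallest farness is 9, for I, so I has the highest closeness.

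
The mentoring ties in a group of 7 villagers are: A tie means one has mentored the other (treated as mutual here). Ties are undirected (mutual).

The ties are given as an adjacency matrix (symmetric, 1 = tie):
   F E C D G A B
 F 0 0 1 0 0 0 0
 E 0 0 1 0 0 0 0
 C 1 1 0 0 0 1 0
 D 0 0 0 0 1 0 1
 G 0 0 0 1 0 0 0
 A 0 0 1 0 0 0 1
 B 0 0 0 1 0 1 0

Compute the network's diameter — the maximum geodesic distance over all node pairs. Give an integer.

5

Eccentricity of each node (its greatest distance to any other): A:3, B:3, C:4, D:4, E:5, F:5, G:5.
The maximum eccentricity is 5, realized for instance by the pair F–G via F – C – A – B – D – G. So the diameter is 5.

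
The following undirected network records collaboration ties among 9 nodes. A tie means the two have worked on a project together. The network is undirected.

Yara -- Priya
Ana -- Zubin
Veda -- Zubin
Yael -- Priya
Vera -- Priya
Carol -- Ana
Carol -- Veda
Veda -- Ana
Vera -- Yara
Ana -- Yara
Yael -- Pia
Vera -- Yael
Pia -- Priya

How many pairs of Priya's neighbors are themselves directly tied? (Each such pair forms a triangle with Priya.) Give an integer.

Priya's neighbors: Pia, Vera, Yael, and Yara.
Neighbor pairs that are themselves tied: Priya–Pia–Yael; Priya–Vera–Yael; Priya–Vera–Yara. Each forms one triangle with Priya, for 3 in total.

3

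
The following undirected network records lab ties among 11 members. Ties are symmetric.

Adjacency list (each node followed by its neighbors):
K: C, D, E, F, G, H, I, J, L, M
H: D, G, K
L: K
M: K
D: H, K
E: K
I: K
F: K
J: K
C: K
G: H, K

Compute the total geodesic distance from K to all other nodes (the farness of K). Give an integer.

Distances from K: C:1, D:1, E:1, F:1, G:1, H:1, I:1, J:1, L:1, M:1.
Sum = 1 + 1 + 1 + 1 + 1 + 1 + 1 + 1 + 1 + 1 = 10.

10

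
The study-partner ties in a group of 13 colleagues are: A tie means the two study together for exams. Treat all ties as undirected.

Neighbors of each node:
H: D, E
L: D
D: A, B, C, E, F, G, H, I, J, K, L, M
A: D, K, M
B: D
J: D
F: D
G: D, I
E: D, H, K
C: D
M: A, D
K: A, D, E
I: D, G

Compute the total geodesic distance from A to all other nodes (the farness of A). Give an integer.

Distances from A: B:2, C:2, D:1, E:2, F:2, G:2, H:2, I:2, J:2, K:1, L:2, M:1.
Sum = 2 + 2 + 1 + 2 + 2 + 2 + 2 + 2 + 2 + 1 + 2 + 1 = 21.

21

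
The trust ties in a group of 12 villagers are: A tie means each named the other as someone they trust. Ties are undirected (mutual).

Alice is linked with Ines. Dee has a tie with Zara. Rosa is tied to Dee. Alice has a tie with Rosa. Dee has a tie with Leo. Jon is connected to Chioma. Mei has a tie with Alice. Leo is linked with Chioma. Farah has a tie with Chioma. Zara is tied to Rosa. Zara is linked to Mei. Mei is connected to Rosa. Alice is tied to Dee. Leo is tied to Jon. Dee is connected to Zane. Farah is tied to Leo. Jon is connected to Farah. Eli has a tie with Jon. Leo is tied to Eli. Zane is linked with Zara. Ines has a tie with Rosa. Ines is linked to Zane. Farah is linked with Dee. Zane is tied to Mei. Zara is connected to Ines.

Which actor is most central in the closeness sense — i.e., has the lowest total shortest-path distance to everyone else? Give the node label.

Farness (sum of distances to all others) for each node — Alice:21, Chioma:27, Dee:16, Eli:28, Farah:20, Ines:26, Jon:26, Leo:19, Mei:26, Rosa:20, Zane:21, Zara:20.
The smallest farness is 16, for Dee, so Dee has the highest closeness.

Dee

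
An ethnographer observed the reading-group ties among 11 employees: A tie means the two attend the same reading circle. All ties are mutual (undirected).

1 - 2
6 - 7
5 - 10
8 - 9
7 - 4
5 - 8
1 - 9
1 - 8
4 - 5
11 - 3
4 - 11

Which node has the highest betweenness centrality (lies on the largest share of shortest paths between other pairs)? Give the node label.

Unnormalized betweenness of each node: 1:9, 2:0, 3:0, 4:28, 5:29, 6:0, 7:9, 8:21, 9:0, 10:0, 11:9.
5 has the largest value, 29, making it the main broker — the node through which the most shortest paths run.

5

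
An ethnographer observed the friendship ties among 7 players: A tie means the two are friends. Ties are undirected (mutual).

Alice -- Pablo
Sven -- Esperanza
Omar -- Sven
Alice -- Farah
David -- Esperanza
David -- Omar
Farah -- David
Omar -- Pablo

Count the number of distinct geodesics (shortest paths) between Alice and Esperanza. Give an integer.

1

The shortest distance is 3, and the only length-3 path is Alice–Farah–David–Esperanza. So there is exactly 1 shortest path.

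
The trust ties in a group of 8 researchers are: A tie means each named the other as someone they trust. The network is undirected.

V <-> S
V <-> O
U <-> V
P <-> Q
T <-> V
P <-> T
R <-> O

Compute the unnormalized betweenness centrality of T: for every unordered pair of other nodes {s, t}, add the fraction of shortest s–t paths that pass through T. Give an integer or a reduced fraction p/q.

10

Pairs whose geodesics pass through T — V–Q: 1; V–P: 1; U–Q: 1; U–P: 1; R–Q: 1; R–P: 1; Q–O: 1; Q–S: 1; O–P: 1; S–P: 1.
All other pairs contribute 0.
Summing the contributions gives betweenness(T) = 10.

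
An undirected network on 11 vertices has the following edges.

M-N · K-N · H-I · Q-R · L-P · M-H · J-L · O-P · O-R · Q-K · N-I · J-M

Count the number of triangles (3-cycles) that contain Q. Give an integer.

0

Q's neighbors are K and R, but none of them are tied to each other, so no triangle contains Q.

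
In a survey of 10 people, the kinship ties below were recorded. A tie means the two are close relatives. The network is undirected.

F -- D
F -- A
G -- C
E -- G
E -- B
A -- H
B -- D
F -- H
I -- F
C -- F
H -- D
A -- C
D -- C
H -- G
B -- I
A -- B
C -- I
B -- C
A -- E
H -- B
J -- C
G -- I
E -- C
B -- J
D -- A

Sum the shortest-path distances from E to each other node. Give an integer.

14

Distances from E: A:1, B:1, C:1, D:2, F:2, G:1, H:2, I:2, J:2.
Sum = 1 + 1 + 1 + 2 + 2 + 1 + 2 + 2 + 2 = 14.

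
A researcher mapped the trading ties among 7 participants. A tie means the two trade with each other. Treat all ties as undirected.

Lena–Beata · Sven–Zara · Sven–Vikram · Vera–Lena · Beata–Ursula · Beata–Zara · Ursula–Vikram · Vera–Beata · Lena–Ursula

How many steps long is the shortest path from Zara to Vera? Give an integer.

2

One shortest route is Zara – Beata – Vera, which uses 2 edges, and Zara and Vera are not directly tied, so nothing shorter exists. So d(Zara,Vera) = 2.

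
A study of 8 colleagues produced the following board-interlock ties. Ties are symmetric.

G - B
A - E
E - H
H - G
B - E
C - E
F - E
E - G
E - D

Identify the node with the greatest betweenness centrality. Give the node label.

E

Unnormalized betweenness of each node: A:0, B:0, C:0, D:0, E:37/2, F:0, G:1/2, H:0.
E has the largest value, 37/2, making it the main broker — the node through which the most shortest paths run.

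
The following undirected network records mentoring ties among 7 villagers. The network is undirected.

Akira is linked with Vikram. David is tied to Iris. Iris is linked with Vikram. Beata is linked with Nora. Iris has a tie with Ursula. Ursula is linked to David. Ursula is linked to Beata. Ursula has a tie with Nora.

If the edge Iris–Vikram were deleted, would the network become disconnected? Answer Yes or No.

Yes

Without the Iris–Vikram edge there is no alternate route between Iris and Vikram, so the network disconnects. It is a bridge.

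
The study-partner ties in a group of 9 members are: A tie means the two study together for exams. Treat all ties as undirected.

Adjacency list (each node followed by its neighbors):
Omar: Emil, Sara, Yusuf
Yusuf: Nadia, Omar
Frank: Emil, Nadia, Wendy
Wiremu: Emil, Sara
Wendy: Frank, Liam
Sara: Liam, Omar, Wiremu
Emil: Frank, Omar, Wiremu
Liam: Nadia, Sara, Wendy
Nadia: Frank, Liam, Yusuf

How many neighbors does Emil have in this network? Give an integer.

3

Emil is directly tied to Frank, Omar, and Wiremu. That is 3 neighbors, so the degree of Emil is 3.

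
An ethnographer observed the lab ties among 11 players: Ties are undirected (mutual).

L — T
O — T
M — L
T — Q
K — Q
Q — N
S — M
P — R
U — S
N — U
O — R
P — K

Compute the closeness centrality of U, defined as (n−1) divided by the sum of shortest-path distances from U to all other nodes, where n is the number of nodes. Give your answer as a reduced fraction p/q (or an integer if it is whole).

Distances from U: K:3, L:3, M:2, N:1, O:4, P:4, Q:2, R:5, S:1, T:3. Sum = 28.
n = 11, so closeness = 10/28 = 5/14.

5/14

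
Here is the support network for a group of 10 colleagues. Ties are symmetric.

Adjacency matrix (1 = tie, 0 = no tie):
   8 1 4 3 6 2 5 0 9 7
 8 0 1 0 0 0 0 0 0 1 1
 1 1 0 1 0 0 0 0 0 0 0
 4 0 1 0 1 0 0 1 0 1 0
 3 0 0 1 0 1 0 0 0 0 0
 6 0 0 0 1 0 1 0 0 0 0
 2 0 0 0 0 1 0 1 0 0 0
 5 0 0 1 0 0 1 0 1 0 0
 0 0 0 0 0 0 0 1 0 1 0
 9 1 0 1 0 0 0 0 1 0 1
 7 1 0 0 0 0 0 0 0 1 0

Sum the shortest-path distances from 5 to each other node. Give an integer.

Distances from 5: 0:1, 1:2, 2:1, 3:2, 4:1, 6:2, 7:3, 8:3, 9:2.
Sum = 1 + 2 + 1 + 2 + 1 + 2 + 3 + 3 + 2 = 17.

17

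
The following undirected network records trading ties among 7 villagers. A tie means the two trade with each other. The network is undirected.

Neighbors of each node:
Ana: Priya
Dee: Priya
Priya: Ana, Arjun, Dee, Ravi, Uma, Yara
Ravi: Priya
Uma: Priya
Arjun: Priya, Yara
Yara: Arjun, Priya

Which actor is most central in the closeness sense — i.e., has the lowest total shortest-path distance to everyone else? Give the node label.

Priya

Farness (sum of distances to all others) for each node — Ana:11, Arjun:10, Dee:11, Priya:6, Ravi:11, Uma:11, Yara:10.
The smallest farness is 6, for Priya, so Priya has the highest closeness.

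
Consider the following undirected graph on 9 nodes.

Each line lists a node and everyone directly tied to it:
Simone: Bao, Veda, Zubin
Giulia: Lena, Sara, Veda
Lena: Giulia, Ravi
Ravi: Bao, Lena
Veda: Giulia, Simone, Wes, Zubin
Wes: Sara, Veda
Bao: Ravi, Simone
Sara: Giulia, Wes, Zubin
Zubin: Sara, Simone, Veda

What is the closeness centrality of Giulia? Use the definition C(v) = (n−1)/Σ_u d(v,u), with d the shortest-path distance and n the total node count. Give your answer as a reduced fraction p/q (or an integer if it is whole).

4/7

Distances from Giulia: Bao:3, Lena:1, Ravi:2, Sara:1, Simone:2, Veda:1, Wes:2, Zubin:2. Sum = 14.
n = 9, so closeness = 8/14 = 4/7.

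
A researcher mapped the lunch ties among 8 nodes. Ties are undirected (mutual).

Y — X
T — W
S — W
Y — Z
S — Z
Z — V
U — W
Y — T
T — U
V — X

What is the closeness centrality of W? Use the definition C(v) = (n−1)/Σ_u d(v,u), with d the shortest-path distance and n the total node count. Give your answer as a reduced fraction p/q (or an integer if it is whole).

Distances from W: S:1, T:1, U:1, V:3, X:3, Y:2, Z:2. Sum = 13.
n = 8, so closeness = 7/13.

7/13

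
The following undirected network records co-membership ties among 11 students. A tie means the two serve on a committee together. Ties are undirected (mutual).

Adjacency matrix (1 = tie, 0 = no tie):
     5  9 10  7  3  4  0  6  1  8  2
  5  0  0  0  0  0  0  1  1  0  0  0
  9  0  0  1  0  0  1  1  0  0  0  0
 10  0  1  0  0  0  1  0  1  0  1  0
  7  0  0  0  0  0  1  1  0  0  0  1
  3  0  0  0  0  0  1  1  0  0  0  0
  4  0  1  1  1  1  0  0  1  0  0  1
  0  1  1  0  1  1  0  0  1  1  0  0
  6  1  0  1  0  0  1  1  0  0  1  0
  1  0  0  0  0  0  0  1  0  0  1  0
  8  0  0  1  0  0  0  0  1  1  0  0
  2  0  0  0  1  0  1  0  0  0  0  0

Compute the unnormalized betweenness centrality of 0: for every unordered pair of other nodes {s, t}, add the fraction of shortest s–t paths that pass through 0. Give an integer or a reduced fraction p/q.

27/2

Pairs whose geodesics pass through 0 — 5–9: 1; 5–7: 1; 5–3: 1; 5–1: 1; 5–2: 1/2; 9–7: 1/2; 9–3: 1/2; 9–6: 1/3; 9–1: 1; 7–3: 1/2; 7–6: 1/2; 7–1: 1; 7–8: 2/4; 3–6: 1/2 … (+5 more pairs).
All other pairs contribute 0.
Summing the contributions gives betweenness(0) = 27/2.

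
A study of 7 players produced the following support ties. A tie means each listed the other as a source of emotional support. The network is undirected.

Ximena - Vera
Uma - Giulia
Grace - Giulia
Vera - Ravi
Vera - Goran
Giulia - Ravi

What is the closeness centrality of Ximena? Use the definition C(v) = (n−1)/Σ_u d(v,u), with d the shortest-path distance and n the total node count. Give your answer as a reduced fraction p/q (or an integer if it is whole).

3/8

Distances from Ximena: Giulia:3, Goran:2, Grace:4, Ravi:2, Uma:4, Vera:1. Sum = 16.
n = 7, so closeness = 6/16 = 3/8.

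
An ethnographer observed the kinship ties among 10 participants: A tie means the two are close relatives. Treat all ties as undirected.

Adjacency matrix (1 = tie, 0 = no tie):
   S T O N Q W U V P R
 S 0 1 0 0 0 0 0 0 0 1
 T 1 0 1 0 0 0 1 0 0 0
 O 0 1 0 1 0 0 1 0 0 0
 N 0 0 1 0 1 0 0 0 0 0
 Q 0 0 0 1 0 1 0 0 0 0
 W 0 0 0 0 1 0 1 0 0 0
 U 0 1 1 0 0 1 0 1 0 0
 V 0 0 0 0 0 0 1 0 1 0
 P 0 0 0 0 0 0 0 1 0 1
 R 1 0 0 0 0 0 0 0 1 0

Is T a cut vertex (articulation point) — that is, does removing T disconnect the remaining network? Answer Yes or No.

Even without T, every remaining node can still reach every other (the residual graph is connected), so T is not a cut vertex.

No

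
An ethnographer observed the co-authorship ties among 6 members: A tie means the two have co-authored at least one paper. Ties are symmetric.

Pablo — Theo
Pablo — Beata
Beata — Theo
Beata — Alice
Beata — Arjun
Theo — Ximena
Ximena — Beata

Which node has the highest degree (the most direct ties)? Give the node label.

Degrees — Alice:1, Arjun:1, Beata:5, Pablo:2, Theo:3, Ximena:2.
The maximum is 5, attained only by Beata.

Beata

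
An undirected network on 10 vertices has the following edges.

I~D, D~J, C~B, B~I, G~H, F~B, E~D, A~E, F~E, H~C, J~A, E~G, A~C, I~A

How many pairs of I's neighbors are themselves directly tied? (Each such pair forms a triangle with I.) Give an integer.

I's neighbors are A, B, and D, but none of them are tied to each other, so no triangle contains I.

0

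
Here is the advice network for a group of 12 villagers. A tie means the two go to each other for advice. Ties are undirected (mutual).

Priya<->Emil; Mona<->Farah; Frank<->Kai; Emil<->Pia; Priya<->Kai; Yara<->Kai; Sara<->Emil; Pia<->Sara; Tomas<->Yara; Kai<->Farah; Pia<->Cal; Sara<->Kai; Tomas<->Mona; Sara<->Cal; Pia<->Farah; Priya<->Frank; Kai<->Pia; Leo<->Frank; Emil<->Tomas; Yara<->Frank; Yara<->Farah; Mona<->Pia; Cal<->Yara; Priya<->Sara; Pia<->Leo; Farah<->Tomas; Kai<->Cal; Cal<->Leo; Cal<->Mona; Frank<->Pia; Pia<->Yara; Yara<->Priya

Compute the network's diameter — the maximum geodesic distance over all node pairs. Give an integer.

Eccentricity of each node (its greatest distance to any other): Cal:2, Emil:2, Farah:2, Frank:2, Kai:2, Leo:3, Mona:3, Pia:2, Priya:3, Sara:2, Tomas:3, Yara:2.
The maximum eccentricity is 3, realized for instance by the pair Tomas–Leo via Tomas – Mona – Cal – Leo. So the diameter is 3.

3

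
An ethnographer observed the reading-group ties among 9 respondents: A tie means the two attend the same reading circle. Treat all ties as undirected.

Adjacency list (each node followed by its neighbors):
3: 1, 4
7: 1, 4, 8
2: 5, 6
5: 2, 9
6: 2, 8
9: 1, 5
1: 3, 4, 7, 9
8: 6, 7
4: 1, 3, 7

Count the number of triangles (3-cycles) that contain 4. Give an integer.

4's neighbors: 1, 3, and 7.
Neighbor pairs that are themselves tied: 4–1–3; 4–1–7. Each forms one triangle with 4, for 2 in total.

2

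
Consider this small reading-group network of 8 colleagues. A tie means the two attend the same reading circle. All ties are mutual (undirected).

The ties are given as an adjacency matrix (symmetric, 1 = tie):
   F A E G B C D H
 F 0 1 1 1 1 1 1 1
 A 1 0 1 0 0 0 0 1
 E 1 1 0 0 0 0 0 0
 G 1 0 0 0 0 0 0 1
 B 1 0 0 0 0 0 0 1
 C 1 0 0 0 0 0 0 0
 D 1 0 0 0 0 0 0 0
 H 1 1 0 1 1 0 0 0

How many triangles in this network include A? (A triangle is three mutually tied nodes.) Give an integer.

A's neighbors: E, F, and H.
Neighbor pairs that are themselves tied: A–E–F; A–F–H. Each forms one triangle with A, for 2 in total.

2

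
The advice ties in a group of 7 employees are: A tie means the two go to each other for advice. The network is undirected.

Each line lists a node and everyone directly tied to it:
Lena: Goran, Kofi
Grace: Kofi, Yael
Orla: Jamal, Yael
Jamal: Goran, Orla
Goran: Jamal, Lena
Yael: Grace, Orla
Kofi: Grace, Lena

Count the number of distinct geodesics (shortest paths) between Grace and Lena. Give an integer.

The shortest distance is 2, and the only length-2 path is Grace–Kofi–Lena. So there is exactly 1 shortest path.

1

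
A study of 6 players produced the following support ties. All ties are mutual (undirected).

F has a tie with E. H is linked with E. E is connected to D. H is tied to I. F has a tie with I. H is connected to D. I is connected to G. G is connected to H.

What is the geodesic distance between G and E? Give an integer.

One shortest route is G – H – E, which uses 2 edges, and G and E are not directly tied, so nothing shorter exists. So d(G,E) = 2.

2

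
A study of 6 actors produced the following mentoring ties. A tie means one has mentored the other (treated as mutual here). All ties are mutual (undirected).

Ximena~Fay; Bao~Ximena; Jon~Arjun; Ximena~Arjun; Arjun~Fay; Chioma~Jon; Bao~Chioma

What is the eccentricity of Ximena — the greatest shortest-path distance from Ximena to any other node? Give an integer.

Distances from Ximena: Arjun:1, Bao:1, Chioma:2, Fay:1, Jon:2.
The largest is 2 (to Jon and Chioma), so the eccentricity of Ximena is 2.

2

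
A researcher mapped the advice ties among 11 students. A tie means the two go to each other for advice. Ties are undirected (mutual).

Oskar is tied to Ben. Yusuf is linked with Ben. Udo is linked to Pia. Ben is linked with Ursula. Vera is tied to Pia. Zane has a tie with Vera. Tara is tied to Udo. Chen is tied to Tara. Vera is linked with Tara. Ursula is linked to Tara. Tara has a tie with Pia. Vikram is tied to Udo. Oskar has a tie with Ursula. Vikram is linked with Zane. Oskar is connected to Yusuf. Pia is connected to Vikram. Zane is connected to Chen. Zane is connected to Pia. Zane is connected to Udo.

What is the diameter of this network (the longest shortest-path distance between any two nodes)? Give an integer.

Eccentricity of each node (its greatest distance to any other): Ben:4, Chen:4, Oskar:4, Pia:4, Tara:3, Udo:4, Ursula:3, Vera:4, Vikram:5, Yusuf:5, Zane:5.
The maximum eccentricity is 5, realized for instance by the pair Yusuf–Zane via Yusuf – Ben – Ursula – Tara – Vera – Zane. So the diameter is 5.

5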